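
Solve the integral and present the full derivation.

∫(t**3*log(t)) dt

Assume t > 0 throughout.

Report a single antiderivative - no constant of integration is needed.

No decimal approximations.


Step 1. Integrate ∫(t**3*log(t)) dt by parts with u = log(t), dv = (t**3) dt, so v = t**4/4 [assuming t > 0]: now t**4*log(t)/4 + ∫(-t**3/4) dt.
Step 2. Evaluate the standard form: now t**4*log(t)/4 - t**4/16.
Answer: t**4*log(t)/4 - t**4/16.


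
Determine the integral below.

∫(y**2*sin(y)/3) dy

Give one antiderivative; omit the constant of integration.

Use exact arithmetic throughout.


Answer: -y**2*cos(y)/3 + 2*y*sin(y)/3 + 2*cos(y)/3.


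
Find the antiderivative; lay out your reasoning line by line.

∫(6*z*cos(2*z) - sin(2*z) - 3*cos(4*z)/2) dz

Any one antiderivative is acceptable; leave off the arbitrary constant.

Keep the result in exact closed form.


Step 1. Rewrite: now ∫(6*z*cos(2*z)) dz + ∫(-sin(2*z)) dz + ∫(-3*cos(4*z)/2) dz.
Step 2. Evaluate the standard form: now -3*sin(4*z)/8 + ∫(6*z*cos(2*z)) dz + ∫(-sin(2*z)) dz.
Step 3. Integrate ∫(6*z*cos(2*z)) dz by parts with u = z, dv = (6*cos(2*z)) dz, so v = 3*sin(2*z): now 3*z*sin(2*z) - 3*sin(4*z)/8 + ∫(-3*sin(2*z)) dz + ∫(-sin(2*z)) dz.
Step 4. Evaluate the standard form: now 3*z*sin(2*z) - 3*sin(4*z)/8 + 3*cos(2*z)/2 + ∫(-sin(2*z)) dz.
Step 5. Evaluate the standard form: now 3*z*sin(2*z) - 3*sin(4*z)/8 + 2*cos(2*z).
Answer: 3*z*sin(2*z) - 3*sin(4*z)/8 + 2*cos(2*z).


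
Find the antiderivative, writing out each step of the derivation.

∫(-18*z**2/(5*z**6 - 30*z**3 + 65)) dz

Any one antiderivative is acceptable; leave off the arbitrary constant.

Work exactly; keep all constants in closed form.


Step 1. Substitute u = z**3 - 3, turning ∫(-18*z**2/(5*z**6 - 30*z**3 + 65)) dz into ∫(-6/(5*(u**2 + 4))) du: now ∫(-6/(5*(u**2 + 4))) du.
Step 2. Evaluate the standard form: now -3*atan(u/2)/5.
Step 3. Substitute back u = z**3 - 3: now -3*atan(z**3/2 - 3/2)/5.
Answer: -3*atan(z**3/2 - 3/2)/5.


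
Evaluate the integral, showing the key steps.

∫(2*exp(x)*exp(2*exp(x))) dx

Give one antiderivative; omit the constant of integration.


Step 1. Substitute u = exp(x), turning ∫(2*exp(x)*exp(2*exp(x))) dx into ∫(2*exp(2*u)) du: now ∫(2*exp(2*u)) du.
Step 2. Evaluate the standard form: now exp(2*u).
Step 3. Substitute back u = exp(x): now exp(2*exp(x)).
Answer: exp(2*exp(x)).


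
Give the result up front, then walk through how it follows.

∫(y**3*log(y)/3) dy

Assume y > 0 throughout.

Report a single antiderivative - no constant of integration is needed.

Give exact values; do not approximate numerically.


The answer is y**4*log(y)/12 - y**4/48.
Step 1. Integrate ∫(y**3*log(y)/3) dy by parts with u = log(y), dv = (y**3/3) dy, so v = y**4/12 [assuming y > 0]: now y**4*log(y)/12 + ∫(-y**3/12) dy.
Step 2. Evaluate the standard form: now y**4*log(y)/12 - y**4/48.
Answer: y**4*log(y)/12 - y**4/48.


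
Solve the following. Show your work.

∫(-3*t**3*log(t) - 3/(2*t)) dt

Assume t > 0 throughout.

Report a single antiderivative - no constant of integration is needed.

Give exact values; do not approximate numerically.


Step 1. Rewrite: now ∫(-3/(2*t)) dt + ∫(-3*t**3*log(t)) dt.
Step 2. Evaluate the standard form [assuming t > 0]: now -3*log(t)/2 + ∫(-3*t**3*log(t)) dt.
Step 3. Integrate ∫(-3*t**3*log(t)) dt by parts with u = log(t), dv = (-3*t**3) dt, so v = -3*t**4/4 [assuming t > 0]: now -3*t**4*log(t)/4 - 3*log(t)/2 + ∫(3*t**3/4) dt.
Step 4. Evaluate the standard form: now -3*t**4*log(t)/4 + 3*t**4/16 - 3*log(t)/2.
Answer: -3*t**4*log(t)/4 + 3*t**4/16 - 3*log(t)/2.


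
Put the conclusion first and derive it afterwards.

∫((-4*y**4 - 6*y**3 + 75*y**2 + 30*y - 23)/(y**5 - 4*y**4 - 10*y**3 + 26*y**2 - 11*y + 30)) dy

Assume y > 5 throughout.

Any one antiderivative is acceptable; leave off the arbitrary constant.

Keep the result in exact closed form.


The answer is -2*log(y - 5) - 3*log(y - 2) + log(y + 3) - 3*atan(y).
Step 1. Decompose ∫((-4*y**4 - 6*y**3 + 75*y**2 + 30*y - 23)/(y**5 - 4*y**4 - 10*y**3 + 26*y**2 - 11*y + 30)) dy by partial fractions, (-4*y**4 - 6*y**3 + 75*y**2 + 30*y - 23)/(y**5 - 4*y**4 - 10*y**3 + 26*y**2 - 11*y + 30) = -3/(y**2 + 1) + 1/(y + 3) - 3/(y - 2) - 2/(y - 5): now ∫(-2/(y - 5)) dy + ∫(-3/(y - 2)) dy + ∫(1/(y + 3)) dy + ∫(-3/(y**2 + 1)) dy.
Step 2. Evaluate the standard form [assuming y > -3]: now log(y + 3) + ∫(-2/(y - 5)) dy + ∫(-3/(y - 2)) dy + ∫(-3/(y**2 + 1)) dy.
Step 3. Evaluate the standard form [assuming y > 5]: now -2*log(y - 5) + log(y + 3) + ∫(-3/(y - 2)) dy + ∫(-3/(y**2 + 1)) dy.
Step 4. Evaluate the standard form [assuming y > 2]: now -2*log(y - 5) - 3*log(y - 2) + log(y + 3) + ∫(-3/(y**2 + 1)) dy.
Step 5. Evaluate the standard form: now -2*log(y - 5) - 3*log(y - 2) + log(y + 3) - 3*atan(y).
Answer: -2*log(y - 5) - 3*log(y - 2) + log(y + 3) - 3*atan(y).


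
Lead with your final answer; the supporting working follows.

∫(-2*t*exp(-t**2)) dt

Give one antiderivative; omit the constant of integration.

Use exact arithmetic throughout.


The answer is exp(-t**2).
Step 1. Substitute u = t**2, turning ∫(-2*t*exp(-t**2)) dt into ∫(-exp(-u)) du: now ∫(-exp(-u)) du.
Step 2. Evaluate the standard form: now exp(-u).
Step 3. Substitute back u = t**2: now exp(-t**2).
Answer: exp(-t**2).


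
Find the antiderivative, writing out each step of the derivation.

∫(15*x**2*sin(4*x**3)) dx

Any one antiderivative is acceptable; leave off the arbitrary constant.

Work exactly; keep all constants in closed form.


Step 1. Substitute u = x**3, turning ∫(15*x**2*sin(4*x**3)) dx into ∫(5*sin(4*u)) du: now ∫(5*sin(4*u)) du.
Step 2. Evaluate the standard form: now -5*cos(4*u)/4.
Step 3. Substitute back u = x**3: now -5*cos(4*x**3)/4.
Answer: -5*cos(4*x**3)/4.


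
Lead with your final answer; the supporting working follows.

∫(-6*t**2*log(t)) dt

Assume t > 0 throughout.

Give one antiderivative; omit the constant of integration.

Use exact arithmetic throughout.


The answer is -2*t**3*log(t) + 2*t**3/3.
Step 1. Integrate ∫(-6*t**2*log(t)) dt by parts with u = log(t), dv = (-6*t**2) dt, so v = -2*t**3 [assuming t > 0]: now -2*t**3*log(t) + ∫(2*t**2) dt.
Step 2. Evaluate the standard form: now -2*t**3*log(t) + 2*t**3/3.
Answer: -2*t**3*log(t) + 2*t**3/3.


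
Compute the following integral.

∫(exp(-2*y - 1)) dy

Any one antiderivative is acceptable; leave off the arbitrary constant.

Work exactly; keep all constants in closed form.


Answer: -exp(-2*y - 1)/2.


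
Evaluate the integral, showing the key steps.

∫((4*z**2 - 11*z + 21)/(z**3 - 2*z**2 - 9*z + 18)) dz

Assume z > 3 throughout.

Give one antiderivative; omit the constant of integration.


Step 1. Decompose ∫((4*z**2 - 11*z + 21)/(z**3 - 2*z**2 - 9*z + 18)) dz by partial fractions, (4*z**2 - 11*z + 21)/(z**3 - 2*z**2 - 9*z + 18) = 3/(z + 3) - 3/(z - 2) + 4/(z - 3): now ∫(4/(z - 3)) dz + ∫(-3/(z - 2)) dz + ∫(3/(z + 3)) dz.
Step 2. Evaluate the standard form [assuming z > 2]: now -3*log(z - 2) + ∫(4/(z - 3)) dz + ∫(3/(z + 3)) dz.
Step 3. Evaluate the standard form [assuming z > -3]: now -3*log(z - 2) + 3*log(z + 3) + ∫(4/(z - 3)) dz.
Step 4. Evaluate the standard form [assuming z > 3]: now 4*log(z - 3) - 3*log(z - 2) + 3*log(z + 3).
Answer: 4*log(z - 3) - 3*log(z - 2) + 3*log(z + 3).


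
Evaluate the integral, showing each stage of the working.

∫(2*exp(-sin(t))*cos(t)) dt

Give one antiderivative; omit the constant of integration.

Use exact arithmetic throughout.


Step 1. Substitute u = sin(t), turning ∫(2*exp(-sin(t))*cos(t)) dt into ∫(2*exp(-u)) du: now ∫(2*exp(-u)) du.
Step 2. Evaluate the standard form: now -2*exp(-u).
Step 3. Substitute back u = sin(t): now -2*exp(-sin(t)).
Answer: -2*exp(-sin(t)).


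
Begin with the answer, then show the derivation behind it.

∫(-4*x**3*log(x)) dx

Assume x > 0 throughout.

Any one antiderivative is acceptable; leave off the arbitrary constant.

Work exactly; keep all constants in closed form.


The answer is -x**4*log(x) + x**4/4.
Step 1. Integrate ∫(-4*x**3*log(x)) dx by parts with u = log(x), dv = (-4*x**3) dx, so v = -x**4 [assuming x > 0]: now -x**4*log(x) + ∫(x**3) dx.
Step 2. Evaluate the standard form: now -x**4*log(x) + x**4/4.
Answer: -x**4*log(x) + x**4/4.


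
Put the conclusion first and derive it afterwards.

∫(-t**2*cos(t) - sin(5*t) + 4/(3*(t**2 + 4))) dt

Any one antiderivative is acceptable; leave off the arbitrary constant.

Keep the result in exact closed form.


The answer is -t**2*sin(t) - 2*t*cos(t) + 2*sin(t) + cos(5*t)/5 + 2*atan(t/2)/3.
Step 1. Rewrite: now ∫(-t**2*cos(t)) dt + ∫(4/(3*(t**2 + 4))) dt + ∫(-sin(5*t)) dt.
Step 2. Evaluate the standard form: now cos(5*t)/5 + ∫(-t**2*cos(t)) dt + ∫(4/(3*(t**2 + 4))) dt.
Step 3. Evaluate the standard form: now cos(5*t)/5 + 2*atan(t/2)/3 + ∫(-t**2*cos(t)) dt.
Step 4. Integrate ∫(-t**2*cos(t)) dt by parts with u = t**2, dv = (-cos(t)) dt, so v = -sin(t): now -t**2*sin(t) + cos(5*t)/5 + 2*atan(t/2)/3 + ∫(2*t*sin(t)) dt.
Step 5. Integrate ∫(2*t*sin(t)) dt by parts with u = t, dv = (2*sin(t)) dt, so v = -2*cos(t): now -t**2*sin(t) - 2*t*cos(t) + cos(5*t)/5 + 2*atan(t/2)/3 + ∫(2*cos(t)) dt.
Step 6. Evaluate the standard form: now -t**2*sin(t) - 2*t*cos(t) + 2*sin(t) + cos(5*t)/5 + 2*atan(t/2)/3.
Answer: -t**2*sin(t) - 2*t*cos(t) + 2*sin(t) + cos(5*t)/5 + 2*atan(t/2)/3.


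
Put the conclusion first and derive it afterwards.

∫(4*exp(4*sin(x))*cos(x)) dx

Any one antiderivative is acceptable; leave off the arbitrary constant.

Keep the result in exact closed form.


The answer is exp(4*sin(x)).
Step 1. Substitute u = sin(x), turning ∫(4*exp(4*sin(x))*cos(x)) dx into ∫(4*exp(4*u)) du: now ∫(4*exp(4*u)) du.
Step 2. Evaluate the standard form: now exp(4*u).
Step 3. Substitute back u = sin(x): now exp(4*sin(x)).
Answer: exp(4*sin(x)).


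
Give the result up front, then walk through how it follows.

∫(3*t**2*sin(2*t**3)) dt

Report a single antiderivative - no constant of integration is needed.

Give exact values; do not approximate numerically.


The answer is -cos(2*t**3)/2.
Step 1. Substitute u = t**3, turning ∫(3*t**2*sin(2*t**3)) dt into ∫(sin(2*u)) du: now ∫(sin(2*u)) du.
Step 2. Evaluate the standard form: now -cos(2*u)/2.
Step 3. Substitute back u = t**3: now -cos(2*t**3)/2.
Answer: -cos(2*t**3)/2.


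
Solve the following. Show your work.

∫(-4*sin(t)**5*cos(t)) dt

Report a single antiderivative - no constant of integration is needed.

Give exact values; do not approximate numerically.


Step 1. Substitute u = sin(t), turning ∫(-4*sin(t)**5*cos(t)) dt into ∫(-4*u**5) du: now ∫(-4*u**5) du.
Step 2. Evaluate the standard form: now -2*u**6/3.
Step 3. Substitute back u = sin(t): now -2*sin(t)**6/3.
Answer: -2*sin(t)**6/3.


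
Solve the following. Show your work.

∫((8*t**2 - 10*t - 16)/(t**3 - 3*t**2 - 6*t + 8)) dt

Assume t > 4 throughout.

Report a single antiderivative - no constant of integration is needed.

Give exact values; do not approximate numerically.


Step 1. Decompose ∫((8*t**2 - 10*t - 16)/(t**3 - 3*t**2 - 6*t + 8)) dt by partial fractions, (8*t**2 - 10*t - 16)/(t**3 - 3*t**2 - 6*t + 8) = 2/(t + 2) + 2/(t - 1) + 4/(t - 4): now ∫(4/(t - 4)) dt + ∫(2/(t - 1)) dt + ∫(2/(t + 2)) dt.
Step 2. Evaluate the standard form [assuming t > -2]: now 2*log(t + 2) + ∫(4/(t - 4)) dt + ∫(2/(t - 1)) dt.
Step 3. Evaluate the standard form [assuming t > 4]: now 4*log(t - 4) + 2*log(t + 2) + ∫(2/(t - 1)) dt.
Step 4. Evaluate the standard form [assuming t > 1]: now 4*log(t - 4) + 2*log(t - 1) + 2*log(t + 2).
Answer: 4*log(t - 4) + 2*log(t - 1) + 2*log(t + 2).


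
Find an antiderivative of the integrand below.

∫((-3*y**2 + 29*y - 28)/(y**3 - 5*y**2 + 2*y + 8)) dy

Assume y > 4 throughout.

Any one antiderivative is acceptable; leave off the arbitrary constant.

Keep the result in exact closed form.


Answer: 4*log(y - 4) - 3*log(y - 2) - 4*log(y + 1).


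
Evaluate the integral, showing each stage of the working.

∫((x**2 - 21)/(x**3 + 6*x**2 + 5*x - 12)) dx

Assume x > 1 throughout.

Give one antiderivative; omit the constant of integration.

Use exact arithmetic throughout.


Step 1. Decompose ∫((x**2 - 21)/(x**3 + 6*x**2 + 5*x - 12)) dx by partial fractions, (x**2 - 21)/(x**3 + 6*x**2 + 5*x - 12) = -1/(x + 4) + 3/(x + 3) - 1/(x - 1): now ∫(-1/(x - 1)) dx + ∫(3/(x + 3)) dx + ∫(-1/(x + 4)) dx.
Step 2. Evaluate the standard form [assuming x > -3]: now 3*log(x + 3) + ∫(-1/(x - 1)) dx + ∫(-1/(x + 4)) dx.
Step 3. Evaluate the standard form [assuming x > 1]: now -log(x - 1) + 3*log(x + 3) + ∫(-1/(x + 4)) dx.
Step 4. Evaluate the standard form [assuming x > -4]: now -log(x - 1) + 3*log(x + 3) - log(x + 4).
Answer: -log(x - 1) + 3*log(x + 3) - log(x + 4).


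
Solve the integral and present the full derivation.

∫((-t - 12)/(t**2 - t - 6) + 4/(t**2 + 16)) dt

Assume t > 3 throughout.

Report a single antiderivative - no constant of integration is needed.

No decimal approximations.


Step 1. Rewrite: now ∫((-t - 12)/(t**2 - t - 6)) dt + ∫(4/(t**2 + 16)) dt.
Step 2. Decompose ∫((-t - 12)/(t**2 - t - 6)) dt by partial fractions, (-t - 12)/(t**2 - t - 6) = 2/(t + 2) - 3/(t - 3): now ∫(-3/(t - 3)) dt + ∫(2/(t + 2)) dt + ∫(4/(t**2 + 16)) dt.
Step 3. Evaluate the standard form [assuming t > 3]: now -3*log(t - 3) + ∫(2/(t + 2)) dt + ∫(4/(t**2 + 16)) dt.
Step 4. Evaluate the standard form [assuming t > -2]: now -3*log(t - 3) + 2*log(t + 2) + ∫(4/(t**2 + 16)) dt.
Step 5. Evaluate the standard form: now -3*log(t - 3) + 2*log(t + 2) + atan(t/4).
Answer: -3*log(t - 3) + 2*log(t + 2) + atan(t/4).


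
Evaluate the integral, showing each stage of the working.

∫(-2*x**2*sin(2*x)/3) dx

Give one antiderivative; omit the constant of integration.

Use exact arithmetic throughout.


Step 1. Integrate ∫(-2*x**2*sin(2*x)/3) dx by parts with u = x**2, dv = (-2*sin(2*x)/3) dx, so v = cos(2*x)/3: now x**2*cos(2*x)/3 + ∫(-2*x*cos(2*x)/3) dx.
Step 2. Integrate ∫(-2*x*cos(2*x)/3) dx by parts with u = x, dv = (-2*cos(2*x)/3) dx, so v = -sin(2*x)/3: now x**2*cos(2*x)/3 - x*sin(2*x)/3 + ∫(sin(2*x)/3) dx.
Step 3. Evaluate the standard form: now x**2*cos(2*x)/3 - x*sin(2*x)/3 - cos(2*x)/6.
Answer: x**2*cos(2*x)/3 - x*sin(2*x)/3 - cos(2*x)/6.


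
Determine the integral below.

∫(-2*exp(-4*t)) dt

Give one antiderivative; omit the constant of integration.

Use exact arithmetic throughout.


Answer: exp(-4*t)/2.


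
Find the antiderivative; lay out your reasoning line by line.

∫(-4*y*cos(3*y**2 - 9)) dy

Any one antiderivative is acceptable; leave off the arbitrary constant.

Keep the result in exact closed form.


Step 1. Substitute u = y**2 - 3, turning ∫(-4*y*cos(3*y**2 - 9)) dy into ∫(-2*cos(3*u)) du: now ∫(-2*cos(3*u)) du.
Step 2. Evaluate the standard form: now -2*sin(3*u)/3.
Step 3. Substitute back u = y**2 - 3: now -2*sin(3*y**2 - 9)/3.
Answer: -2*sin(3*y**2 - 9)/3.


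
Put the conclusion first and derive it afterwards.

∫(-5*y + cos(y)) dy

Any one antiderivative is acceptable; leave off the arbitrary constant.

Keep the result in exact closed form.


The answer is -5*y**2/2 + sin(y).
Step 1. Rewrite: now ∫(-5*y) dy + ∫(cos(y)) dy.
Step 2. Evaluate the standard form: now -5*y**2/2 + ∫(cos(y)) dy.
Step 3. Evaluate the standard form: now -5*y**2/2 + sin(y).
Answer: -5*y**2/2 + sin(y).


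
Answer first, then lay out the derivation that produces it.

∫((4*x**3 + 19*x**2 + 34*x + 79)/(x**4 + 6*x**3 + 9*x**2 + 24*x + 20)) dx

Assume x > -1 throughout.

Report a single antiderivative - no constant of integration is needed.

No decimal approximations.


The answer is 3*log(x + 1) + log(x + 5) + 3*atan(x/2)/2.
Step 1. Decompose ∫((4*x**3 + 19*x**2 + 34*x + 79)/(x**4 + 6*x**3 + 9*x**2 + 24*x + 20)) dx by partial fractions, (4*x**3 + 19*x**2 + 34*x + 79)/(x**4 + 6*x**3 + 9*x**2 + 24*x + 20) = 3/(x**2 + 4) + 1/(x + 5) + 3/(x + 1): now ∫(3/(x + 1)) dx + ∫(1/(x + 5)) dx + ∫(3/(x**2 + 4)) dx.
Step 2. Evaluate the standard form [assuming x > -5]: now log(x + 5) + ∫(3/(x + 1)) dx + ∫(3/(x**2 + 4)) dx.
Step 3. Evaluate the standard form [assuming x > -1]: now 3*log(x + 1) + log(x + 5) + ∫(3/(x**2 + 4)) dx.
Step 4. Evaluate the standard form: now 3*log(x + 1) + log(x + 5) + 3*atan(x/2)/2.
Answer: 3*log(x + 1) + log(x + 5) + 3*atan(x/2)/2.


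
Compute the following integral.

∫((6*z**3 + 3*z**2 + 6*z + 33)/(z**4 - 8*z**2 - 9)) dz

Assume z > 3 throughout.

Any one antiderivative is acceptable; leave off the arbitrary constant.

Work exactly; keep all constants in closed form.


Answer: 4*log(z - 3) + 2*log(z + 3) - 3*atan(z).


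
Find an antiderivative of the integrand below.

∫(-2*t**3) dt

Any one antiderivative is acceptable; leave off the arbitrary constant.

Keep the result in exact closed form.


Answer: -t**4/2.


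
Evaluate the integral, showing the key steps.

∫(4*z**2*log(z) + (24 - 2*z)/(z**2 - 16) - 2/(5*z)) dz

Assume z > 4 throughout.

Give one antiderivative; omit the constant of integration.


Step 1. Rewrite: now ∫(-2/(5*z)) dz + ∫(4*z**2*log(z)) dz + ∫((24 - 2*z)/(z**2 - 16)) dz.
Step 2. Evaluate the standard form [assuming z > 0]: now -2*log(z)/5 + ∫(4*z**2*log(z)) dz + ∫((24 - 2*z)/(z**2 - 16)) dz.
Step 3. Decompose ∫((24 - 2*z)/(z**2 - 16)) dz by partial fractions, (24 - 2*z)/(z**2 - 16) = -4/(z + 4) + 2/(z - 4): now -2*log(z)/5 + ∫(4*z**2*log(z)) dz + ∫(2/(z - 4)) dz + ∫(-4/(z + 4)) dz.
Step 4. Evaluate the standard form [assuming z > 4]: now -2*log(z)/5 + 2*log(z - 4) + ∫(4*z**2*log(z)) dz + ∫(-4/(z + 4)) dz.
Step 5. Evaluate the standard form [assuming z > -4]: now -2*log(z)/5 + 2*log(z - 4) - 4*log(z + 4) + ∫(4*z**2*log(z)) dz.
Step 6. Integrate ∫(4*z**2*log(z)) dz by parts with u = log(z), dv = (4*z**2) dz, so v = 4*z**3/3 [assuming z > 0]: now 4*z**3*log(z)/3 - 2*log(z)/5 + 2*log(z - 4) - 4*log(z + 4) + ∫(-4*z**2/3) dz.
Step 7. Evaluate the standard form: now 4*z**3*log(z)/3 - 4*z**3/9 - 2*log(z)/5 + 2*log(z - 4) - 4*log(z + 4).
Answer: 4*z**3*log(z)/3 - 4*z**3/9 - 2*log(z)/5 + 2*log(z - 4) - 4*log(z + 4).


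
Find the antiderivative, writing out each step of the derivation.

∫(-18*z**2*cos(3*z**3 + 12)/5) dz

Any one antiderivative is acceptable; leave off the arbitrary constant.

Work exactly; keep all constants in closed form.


Step 1. Substitute u = z**3 + 4, turning ∫(-18*z**2*cos(3*z**3 + 12)/5) dz into ∫(-6*cos(3*u)/5) du: now ∫(-6*cos(3*u)/5) du.
Step 2. Evaluate the standard form: now -2*sin(3*u)/5.
Step 3. Substitute back u = z**3 + 4: now -2*sin(3*z**3 + 12)/5.
Answer: -2*sin(3*z**3 + 12)/5.


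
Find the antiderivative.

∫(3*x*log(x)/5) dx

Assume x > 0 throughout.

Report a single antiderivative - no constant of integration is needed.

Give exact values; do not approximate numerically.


Answer: 3*x**2*log(x)/10 - 3*x**2/20.


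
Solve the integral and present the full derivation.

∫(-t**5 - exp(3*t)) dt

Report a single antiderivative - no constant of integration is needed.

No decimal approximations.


Step 1. Rewrite: now ∫(-t**5) dt + ∫(-exp(3*t)) dt.
Step 2. Evaluate the standard form: now -t**6/6 + ∫(-exp(3*t)) dt.
Step 3. Evaluate the standard form: now -t**6/6 - exp(3*t)/3.
Answer: -t**6/6 - exp(3*t)/3.


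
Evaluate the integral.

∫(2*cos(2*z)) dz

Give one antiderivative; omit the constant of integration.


Answer: sin(2*z).


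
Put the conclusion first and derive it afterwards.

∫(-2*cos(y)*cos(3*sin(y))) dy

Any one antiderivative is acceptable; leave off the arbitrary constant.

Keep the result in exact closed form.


The answer is -2*sin(3*sin(y))/3.
Step 1. Substitute u = sin(y), turning ∫(-2*cos(y)*cos(3*sin(y))) dy into ∫(-2*cos(3*u)) du: now ∫(-2*cos(3*u)) du.
Step 2. Evaluate the standard form: now -2*sin(3*u)/3.
Step 3. Substitute back u = sin(y): now -2*sin(3*sin(y))/3.
Answer: -2*sin(3*sin(y))/3.


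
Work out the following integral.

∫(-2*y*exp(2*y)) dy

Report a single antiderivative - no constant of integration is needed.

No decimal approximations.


Answer: -y*exp(2*y) + exp(2*y)/2.


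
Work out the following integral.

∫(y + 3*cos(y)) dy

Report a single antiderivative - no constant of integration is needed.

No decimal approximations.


Answer: y**2/2 + 3*sin(y).


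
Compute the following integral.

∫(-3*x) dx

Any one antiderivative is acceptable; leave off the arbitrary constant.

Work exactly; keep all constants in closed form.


Answer: -3*x**2/2.


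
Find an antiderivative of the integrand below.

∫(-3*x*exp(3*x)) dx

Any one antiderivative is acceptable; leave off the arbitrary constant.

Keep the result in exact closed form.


Answer: -x*exp(3*x) + exp(3*x)/3.


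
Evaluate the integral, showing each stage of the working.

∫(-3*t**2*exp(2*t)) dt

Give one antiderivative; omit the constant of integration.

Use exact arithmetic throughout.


Step 1. Integrate ∫(-3*t**2*exp(2*t)) dt by parts with u = t**2, dv = (-3*exp(2*t)) dt, so v = -3*exp(2*t)/2: now -3*t**2*exp(2*t)/2 + ∫(3*t*exp(2*t)) dt.
Step 2. Integrate ∫(3*t*exp(2*t)) dt by parts with u = t, dv = (3*exp(2*t)) dt, so v = 3*exp(2*t)/2: now -3*t**2*exp(2*t)/2 + 3*t*exp(2*t)/2 + ∫(-3*exp(2*t)/2) dt.
Step 3. Evaluate the standard form: now -3*t**2*exp(2*t)/2 + 3*t*exp(2*t)/2 - 3*exp(2*t)/4.
Answer: -3*t**2*exp(2*t)/2 + 3*t*exp(2*t)/2 - 3*exp(2*t)/4.


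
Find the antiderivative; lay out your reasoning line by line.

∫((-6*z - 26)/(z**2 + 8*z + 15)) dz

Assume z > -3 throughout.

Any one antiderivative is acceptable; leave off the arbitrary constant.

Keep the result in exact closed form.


Step 1. Decompose ∫((-6*z - 26)/(z**2 + 8*z + 15)) dz by partial fractions, (-6*z - 26)/(z**2 + 8*z + 15) = -2/(z + 5) - 4/(z + 3): now ∫(-4/(z + 3)) dz + ∫(-2/(z + 5)) dz.
Step 2. Evaluate the standard form [assuming z > -5]: now -2*log(z + 5) + ∫(-4/(z + 3)) dz.
Step 3. Evaluate the standard form [assuming z > -3]: now -4*log(z + 3) - 2*log(z + 5).
Answer: -4*log(z + 3) - 2*log(z + 5).


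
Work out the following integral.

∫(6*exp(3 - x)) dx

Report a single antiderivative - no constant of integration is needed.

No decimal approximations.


Answer: -6*exp(3 - x).


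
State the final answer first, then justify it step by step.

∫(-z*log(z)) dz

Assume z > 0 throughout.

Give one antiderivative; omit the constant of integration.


The answer is -z**2*log(z)/2 + z**2/4.
Step 1. Integrate ∫(-z*log(z)) dz by parts with u = log(z), dv = (-z) dz, so v = -z**2/2 [assuming z > 0]: now -z**2*log(z)/2 + ∫(z/2) dz.
Step 2. Evaluate the standard form: now -z**2*log(z)/2 + z**2/4.
Answer: -z**2*log(z)/2 + z**2/4.


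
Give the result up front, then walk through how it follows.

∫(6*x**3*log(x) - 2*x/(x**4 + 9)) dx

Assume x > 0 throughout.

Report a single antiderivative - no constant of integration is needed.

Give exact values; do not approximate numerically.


The answer is 3*x**4*log(x)/2 - 3*x**4/8 - atan(x**2/3)/3.
Step 1. Rewrite: now ∫(-2*x/(x**4 + 9)) dx + ∫(6*x**3*log(x)) dx.
Step 2. Substitute u = x**2, turning ∫(-2*x/(x**4 + 9)) dx into ∫(-1/(u**2 + 9)) du: now ∫(6*x**3*log(x)) dx + ∫(-1/(u**2 + 9)) du.
Step 3. Evaluate the standard form: now -atan(u/3)/3 + ∫(6*x**3*log(x)) dx.
Step 4. Substitute back u = x**2: now -atan(x**2/3)/3 + ∫(6*x**3*log(x)) dx.
Step 5. Integrate ∫(6*x**3*log(x)) dx by parts with u = log(x), dv = (6*x**3) dx, so v = 3*x**4/2 [assuming x > 0]: now 3*x**4*log(x)/2 - atan(x**2/3)/3 + ∫(-3*x**3/2) dx.
Step 6. Evaluate the standard form: now 3*x**4*log(x)/2 - 3*x**4/8 - atan(x**2/3)/3.
Answer: 3*x**4*log(x)/2 - 3*x**4/8 - atan(x**2/3)/3.


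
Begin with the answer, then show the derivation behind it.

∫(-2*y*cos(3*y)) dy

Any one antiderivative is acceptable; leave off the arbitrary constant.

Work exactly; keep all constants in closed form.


The answer is -2*y*sin(3*y)/3 - 2*cos(3*y)/9.
Step 1. Integrate ∫(-2*y*cos(3*y)) dy by parts with u = y, dv = (-2*cos(3*y)) dy, so v = -2*sin(3*y)/3: now -2*y*sin(3*y)/3 + ∫(2*sin(3*y)/3) dy.
Step 2. Evaluate the standard form: now -2*y*sin(3*y)/3 - 2*cos(3*y)/9.
Answer: -2*y*sin(3*y)/3 - 2*cos(3*y)/9.


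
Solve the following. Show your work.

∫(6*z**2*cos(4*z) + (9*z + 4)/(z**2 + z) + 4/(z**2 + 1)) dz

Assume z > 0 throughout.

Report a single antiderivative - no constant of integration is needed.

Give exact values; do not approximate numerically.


Step 1. Rewrite: now ∫(6*z**2*cos(4*z)) dz + ∫((9*z + 4)/(z**2 + z)) dz + ∫(4/(z**2 + 1)) dz.
Step 2. Evaluate the standard form: now 4*atan(z) + ∫(6*z**2*cos(4*z)) dz + ∫((9*z + 4)/(z**2 + z)) dz.
Step 3. Decompose ∫((9*z + 4)/(z**2 + z)) dz by partial fractions, (9*z + 4)/(z**2 + z) = 5/(z + 1) + 4/z: now 4*atan(z) + ∫(4/z) dz + ∫(6*z**2*cos(4*z)) dz + ∫(5/(z + 1)) dz.
Step 4. Evaluate the standard form [assuming z > -1]: now 5*log(z + 1) + 4*atan(z) + ∫(4/z) dz + ∫(6*z**2*cos(4*z)) dz.
Step 5. Evaluate the standard form [assuming z > 0]: now 4*log(z) + 5*log(z + 1) + 4*atan(z) + ∫(6*z**2*cos(4*z)) dz.
Step 6. Integrate ∫(6*z**2*cos(4*z)) dz by parts with u = z**2, dv = (6*cos(4*z)) dz, so v = 3*sin(4*z)/2: now 3*z**2*sin(4*z)/2 + 4*log(z) + 5*log(z + 1) + 4*atan(z) + ∫(-3*z*sin(4*z)) dz.
Step 7. Integrate ∫(-3*z*sin(4*z)) dz by parts with u = z, dv = (-3*sin(4*z)) dz, so v = 3*cos(4*z)/4: now 3*z**2*sin(4*z)/2 + 3*z*cos(4*z)/4 + 4*log(z) + 5*log(z + 1) + 4*atan(z) + ∫(-3*cos(4*z)/4) dz.
Step 8. Evaluate the standard form: now 3*z**2*sin(4*z)/2 + 3*z*cos(4*z)/4 + 4*log(z) + 5*log(z + 1) - 3*sin(4*z)/16 + 4*atan(z).
Answer: 3*z**2*sin(4*z)/2 + 3*z*cos(4*z)/4 + 4*log(z) + 5*log(z + 1) - 3*sin(4*z)/16 + 4*atan(z).


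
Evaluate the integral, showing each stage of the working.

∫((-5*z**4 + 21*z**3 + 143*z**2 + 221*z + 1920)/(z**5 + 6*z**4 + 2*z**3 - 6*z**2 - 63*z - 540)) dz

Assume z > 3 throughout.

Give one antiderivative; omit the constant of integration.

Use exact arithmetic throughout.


Step 1. Decompose ∫((-5*z**4 + 21*z**3 + 143*z**2 + 221*z + 1920)/(z**5 + 6*z**4 + 2*z**3 - 6*z**2 - 63*z - 540)) dz by partial fractions, (-5*z**4 + 21*z**3 + 143*z**2 + 221*z + 1920)/(z**5 + 6*z**4 + 2*z**3 - 6*z**2 - 63*z - 540) = -2/(z**2 + 9) - 5/(z + 5) - 4/(z + 4) + 4/(z - 3): now ∫(4/(z - 3)) dz + ∫(-4/(z + 4)) dz + ∫(-5/(z + 5)) dz + ∫(-2/(z**2 + 9)) dz.
Step 2. Evaluate the standard form [assuming z > -4]: now -4*log(z + 4) + ∫(4/(z - 3)) dz + ∫(-5/(z + 5)) dz + ∫(-2/(z**2 + 9)) dz.
Step 3. Evaluate the standard form [assuming z > 3]: now 4*log(z - 3) - 4*log(z + 4) + ∫(-5/(z + 5)) dz + ∫(-2/(z**2 + 9)) dz.
Step 4. Evaluate the standard form [assuming z > -5]: now 4*log(z - 3) - 4*log(z + 4) - 5*log(z + 5) + ∫(-2/(z**2 + 9)) dz.
Step 5. Evaluate the standard form: now 4*log(z - 3) - 4*log(z + 4) - 5*log(z + 5) - 2*atan(z/3)/3.
Answer: 4*log(z - 3) - 4*log(z + 4) - 5*log(z + 5) - 2*atan(z/3)/3.


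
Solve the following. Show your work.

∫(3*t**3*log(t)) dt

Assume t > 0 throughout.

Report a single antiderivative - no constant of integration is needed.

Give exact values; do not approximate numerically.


Step 1. Integrate ∫(3*t**3*log(t)) dt by parts with u = log(t), dv = (3*t**3) dt, so v = 3*t**4/4 [assuming t > 0]: now 3*t**4*log(t)/4 + ∫(-3*t**3/4) dt.
Step 2. Evaluate the standard form: now 3*t**4*log(t)/4 - 3*t**4/16.
Answer: 3*t**4*log(t)/4 - 3*t**4/16.


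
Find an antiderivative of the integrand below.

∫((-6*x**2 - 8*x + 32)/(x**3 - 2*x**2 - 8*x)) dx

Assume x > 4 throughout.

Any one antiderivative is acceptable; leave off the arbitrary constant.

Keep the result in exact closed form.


Answer: -4*log(x) - 4*log(x - 4) + 2*log(x + 2).


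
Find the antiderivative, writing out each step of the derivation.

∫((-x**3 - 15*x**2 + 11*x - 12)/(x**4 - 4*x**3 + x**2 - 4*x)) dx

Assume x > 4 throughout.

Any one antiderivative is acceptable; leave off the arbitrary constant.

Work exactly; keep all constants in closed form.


Step 1. Decompose ∫((-x**3 - 15*x**2 + 11*x - 12)/(x**4 - 4*x**3 + x**2 - 4*x)) dx by partial fractions, (-x**3 - 15*x**2 + 11*x - 12)/(x**4 - 4*x**3 + x**2 - 4*x) = -3/(x**2 + 1) - 4/(x - 4) + 3/x: now ∫(3/x) dx + ∫(-4/(x - 4)) dx + ∫(-3/(x**2 + 1)) dx.
Step 2. Evaluate the standard form [assuming x > 0]: now 3*log(x) + ∫(-4/(x - 4)) dx + ∫(-3/(x**2 + 1)) dx.
Step 3. Evaluate the standard form [assuming x > 4]: now 3*log(x) - 4*log(x - 4) + ∫(-3/(x**2 + 1)) dx.
Step 4. Evaluate the standard form: now 3*log(x) - 4*log(x - 4) - 3*atan(x).
Answer: 3*log(x) - 4*log(x - 4) - 3*atan(x).


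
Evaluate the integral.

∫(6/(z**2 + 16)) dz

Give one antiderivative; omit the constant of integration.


Answer: 3*atan(z/4)/2.


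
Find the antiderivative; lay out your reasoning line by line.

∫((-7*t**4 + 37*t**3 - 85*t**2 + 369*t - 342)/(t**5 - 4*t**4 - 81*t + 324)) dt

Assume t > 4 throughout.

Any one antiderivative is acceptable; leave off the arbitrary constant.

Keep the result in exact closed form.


Step 1. Decompose ∫((-7*t**4 + 37*t**3 - 85*t**2 + 369*t - 342)/(t**5 - 4*t**4 - 81*t + 324)) dt by partial fractions, (-7*t**4 + 37*t**3 - 85*t**2 + 369*t - 342)/(t**5 - 4*t**4 - 81*t + 324) = -2/(t**2 + 9) - 5/(t + 3) - 4/(t - 3) + 2/(t - 4): now ∫(2/(t - 4)) dt + ∫(-4/(t - 3)) dt + ∫(-5/(t + 3)) dt + ∫(-2/(t**2 + 9)) dt.
Step 2. Evaluate the standard form [assuming t > 4]: now 2*log(t - 4) + ∫(-4/(t - 3)) dt + ∫(-5/(t + 3)) dt + ∫(-2/(t**2 + 9)) dt.
Step 3. Evaluate the standard form [assuming t > 3]: now 2*log(t - 4) - 4*log(t - 3) + ∫(-5/(t + 3)) dt + ∫(-2/(t**2 + 9)) dt.
Step 4. Evaluate the standard form [assuming t > -3]: now 2*log(t - 4) - 4*log(t - 3) - 5*log(t + 3) + ∫(-2/(t**2 + 9)) dt.
Step 5. Evaluate the standard form: now 2*log(t - 4) - 4*log(t - 3) - 5*log(t + 3) - 2*atan(t/3)/3.
Answer: 2*log(t - 4) - 4*log(t - 3) - 5*log(t + 3) - 2*atan(t/3)/3.


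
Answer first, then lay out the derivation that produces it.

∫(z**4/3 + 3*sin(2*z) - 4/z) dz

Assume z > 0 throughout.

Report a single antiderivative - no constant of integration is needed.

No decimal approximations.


The answer is z**5/15 - 4*log(z) - 3*cos(2*z)/2.
Step 1. Rewrite: now ∫(-4/z) dz + ∫(z**4/3) dz + ∫(3*sin(2*z)) dz.
Step 2. Evaluate the standard form [assuming z > 0]: now -4*log(z) + ∫(z**4/3) dz + ∫(3*sin(2*z)) dz.
Step 3. Evaluate the standard form: now -4*log(z) - 3*cos(2*z)/2 + ∫(z**4/3) dz.
Step 4. Evaluate the standard form: now z**5/15 - 4*log(z) - 3*cos(2*z)/2.
Answer: z**5/15 - 4*log(z) - 3*cos(2*z)/2.


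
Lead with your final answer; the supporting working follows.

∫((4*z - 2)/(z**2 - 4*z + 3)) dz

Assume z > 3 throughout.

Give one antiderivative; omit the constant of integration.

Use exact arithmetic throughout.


The answer is 5*log(z - 3) - log(z - 1).
Step 1. Decompose ∫((4*z - 2)/(z**2 - 4*z + 3)) dz by partial fractions, (4*z - 2)/(z**2 - 4*z + 3) = -1/(z - 1) + 5/(z - 3): now ∫(5/(z - 3)) dz + ∫(-1/(z - 1)) dz.
Step 2. Evaluate the standard form [assuming z > 3]: now 5*log(z - 3) + ∫(-1/(z - 1)) dz.
Step 3. Evaluate the standard form [assuming z > 1]: now 5*log(z - 3) - log(z - 1).
Answer: 5*log(z - 3) - log(z - 1).


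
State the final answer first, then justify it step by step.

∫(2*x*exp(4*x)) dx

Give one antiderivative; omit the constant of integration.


The answer is x*exp(4*x)/2 - exp(4*x)/8.
Step 1. Integrate ∫(2*x*exp(4*x)) dx by parts with u = x, dv = (2*exp(4*x)) dx, so v = exp(4*x)/2: now x*exp(4*x)/2 + ∫(-exp(4*x)/2) dx.
Step 2. Evaluate the standard form: now x*exp(4*x)/2 - exp(4*x)/8.
Answer: x*exp(4*x)/2 - exp(4*x)/8.


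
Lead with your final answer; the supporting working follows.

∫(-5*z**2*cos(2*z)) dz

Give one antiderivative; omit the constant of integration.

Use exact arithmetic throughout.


The answer is -5*z**2*sin(2*z)/2 - 5*z*cos(2*z)/2 + 5*sin(2*z)/4.
Step 1. Integrate ∫(-5*z**2*cos(2*z)) dz by parts with u = z**2, dv = (-5*cos(2*z)) dz, so v = -5*sin(2*z)/2: now -5*z**2*sin(2*z)/2 + ∫(5*z*sin(2*z)) dz.
Step 2. Integrate ∫(5*z*sin(2*z)) dz by parts with u = z, dv = (5*sin(2*z)) dz, so v = -5*cos(2*z)/2: now -5*z**2*sin(2*z)/2 - 5*z*cos(2*z)/2 + ∫(5*cos(2*z)/2) dz.
Step 3. Evaluate the standard form: now -5*z**2*sin(2*z)/2 - 5*z*cos(2*z)/2 + 5*sin(2*z)/4.
Answer: -5*z**2*sin(2*z)/2 - 5*z*cos(2*z)/2 + 5*sin(2*z)/4.


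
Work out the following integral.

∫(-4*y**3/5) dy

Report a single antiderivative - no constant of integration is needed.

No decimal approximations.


Answer: -y**4/5.


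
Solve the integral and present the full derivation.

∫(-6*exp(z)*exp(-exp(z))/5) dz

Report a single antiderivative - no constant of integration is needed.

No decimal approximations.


Step 1. Substitute u = exp(z), turning ∫(-6*exp(z)*exp(-exp(z))/5) dz into ∫(-6*exp(-u)/5) du: now ∫(-6*exp(-u)/5) du.
Step 2. Evaluate the standard form: now 6*exp(-u)/5.
Step 3. Substitute back u = exp(z): now 6*exp(-exp(z))/5.
Answer: 6*exp(-exp(z))/5.


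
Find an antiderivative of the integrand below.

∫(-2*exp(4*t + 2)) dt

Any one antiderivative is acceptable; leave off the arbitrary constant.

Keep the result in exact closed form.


Answer: -exp(4*t + 2)/2.


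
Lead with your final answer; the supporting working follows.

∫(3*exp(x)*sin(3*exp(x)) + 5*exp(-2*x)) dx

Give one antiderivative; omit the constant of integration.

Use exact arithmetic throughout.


The answer is -cos(3*exp(x)) - 5*exp(-2*x)/2.
Step 1. Rewrite: now ∫(3*exp(x)*sin(3*exp(x))) dx + ∫(5*exp(-2*x)) dx.
Step 2. Substitute u = exp(x), turning ∫(3*exp(x)*sin(3*exp(x))) dx into ∫(3*sin(3*u)) du: now ∫(5*exp(-2*x)) dx + ∫(3*sin(3*u)) du.
Step 3. Evaluate the standard form: now -cos(3*u) + ∫(5*exp(-2*x)) dx.
Step 4. Substitute back u = exp(x): now -cos(3*exp(x)) + ∫(5*exp(-2*x)) dx.
Step 5. Evaluate the standard form: now -cos(3*exp(x)) - 5*exp(-2*x)/2.
Answer: -cos(3*exp(x)) - 5*exp(-2*x)/2.


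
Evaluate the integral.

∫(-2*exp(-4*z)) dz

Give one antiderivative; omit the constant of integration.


Answer: exp(-4*z)/2.


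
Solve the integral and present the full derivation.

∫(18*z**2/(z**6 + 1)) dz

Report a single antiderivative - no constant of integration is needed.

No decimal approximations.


Step 1. Substitute u = z**3, turning ∫(18*z**2/(z**6 + 1)) dz into ∫(6/(u**2 + 1)) du: now ∫(6/(u**2 + 1)) du.
Step 2. Evaluate the standard form: now 6*atan(u).
Step 3. Substitute back u = z**3: now 6*atan(z**3).
Answer: 6*atan(z**3).


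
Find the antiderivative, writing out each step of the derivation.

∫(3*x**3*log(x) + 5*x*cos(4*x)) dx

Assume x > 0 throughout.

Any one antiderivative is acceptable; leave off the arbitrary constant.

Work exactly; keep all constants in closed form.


Step 1. Rewrite: now ∫(5*x*cos(4*x)) dx + ∫(3*x**3*log(x)) dx.
Step 2. Integrate ∫(3*x**3*log(x)) dx by parts with u = log(x), dv = (3*x**3) dx, so v = 3*x**4/4 [assuming x > 0]: now 3*x**4*log(x)/4 + ∫(-3*x**3/4) dx + ∫(5*x*cos(4*x)) dx.
Step 3. Evaluate the standard form: now 3*x**4*log(x)/4 - 3*x**4/16 + ∫(5*x*cos(4*x)) dx.
Step 4. Integrate ∫(5*x*cos(4*x)) dx by parts with u = x, dv = (5*cos(4*x)) dx, so v = 5*sin(4*x)/4: now 3*x**4*log(x)/4 - 3*x**4/16 + 5*x*sin(4*x)/4 + ∫(-5*sin(4*x)/4) dx.
Step 5. Evaluate the standard form: now 3*x**4*log(x)/4 - 3*x**4/16 + 5*x*sin(4*x)/4 + 5*cos(4*x)/16.
Answer: 3*x**4*log(x)/4 - 3*x**4/16 + 5*x*sin(4*x)/4 + 5*cos(4*x)/16.


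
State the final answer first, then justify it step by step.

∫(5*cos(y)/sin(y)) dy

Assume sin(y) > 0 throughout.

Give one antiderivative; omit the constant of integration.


The answer is 5*log(sin(y)).
Step 1. Substitute u = sin(y), turning ∫(5*cos(y)/sin(y)) dy into ∫(5/u) du: now ∫(5/u) du.
Step 2. Evaluate the standard form [assuming u > 0]: now 5*log(u).
Step 3. Substitute back u = sin(y): now 5*log(sin(y)).
Answer: 5*log(sin(y)).


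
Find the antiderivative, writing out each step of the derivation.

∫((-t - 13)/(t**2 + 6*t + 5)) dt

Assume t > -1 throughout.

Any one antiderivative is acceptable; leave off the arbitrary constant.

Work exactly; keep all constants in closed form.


Step 1. Decompose ∫((-t - 13)/(t**2 + 6*t + 5)) dt by partial fractions, (-t - 13)/(t**2 + 6*t + 5) = 2/(t + 5) - 3/(t + 1): now ∫(-3/(t + 1)) dt + ∫(2/(t + 5)) dt.
Step 2. Evaluate the standard form [assuming t > -5]: now 2*log(t + 5) + ∫(-3/(t + 1)) dt.
Step 3. Evaluate the standard form [assuming t > -1]: now -3*log(t + 1) + 2*log(t + 5).
Answer: -3*log(t + 1) + 2*log(t + 5).


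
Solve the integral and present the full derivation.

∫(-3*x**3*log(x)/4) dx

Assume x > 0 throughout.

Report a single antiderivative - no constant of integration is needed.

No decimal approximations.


Step 1. Integrate ∫(-3*x**3*log(x)/4) dx by parts with u = log(x), dv = (-3*x**3/4) dx, so v = -3*x**4/16 [assuming x > 0]: now -3*x**4*log(x)/16 + ∫(3*x**3/16) dx.
Step 2. Evaluate the standard form: now -3*x**4*log(x)/16 + 3*x**4/64.
Answer: -3*x**4*log(x)/16 + 3*x**4/64.


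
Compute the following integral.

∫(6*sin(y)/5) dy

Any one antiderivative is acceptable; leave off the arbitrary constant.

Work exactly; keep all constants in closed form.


Answer: -6*cos(y)/5.


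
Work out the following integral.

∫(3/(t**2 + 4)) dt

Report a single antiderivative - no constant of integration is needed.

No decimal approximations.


Answer: 3*atan(t/2)/2.


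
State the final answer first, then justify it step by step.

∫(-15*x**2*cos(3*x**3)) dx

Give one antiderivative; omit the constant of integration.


The answer is -5*sin(3*x**3)/3.
Step 1. Substitute u = x**3, turning ∫(-15*x**2*cos(3*x**3)) dx into ∫(-5*cos(3*u)) du: now ∫(-5*cos(3*u)) du.
Step 2. Evaluate the standard form: now -5*sin(3*u)/3.
Step 3. Substitute back u = x**3: now -5*sin(3*x**3)/3.
Answer: -5*sin(3*x**3)/3.


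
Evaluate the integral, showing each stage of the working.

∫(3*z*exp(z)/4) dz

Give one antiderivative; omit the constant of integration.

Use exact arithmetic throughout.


Step 1. Integrate ∫(3*z*exp(z)/4) dz by parts with u = z, dv = (3*exp(z)/4) dz, so v = 3*exp(z)/4: now 3*z*exp(z)/4 + ∫(-3*exp(z)/4) dz.
Step 2. Evaluate the standard form: now 3*z*exp(z)/4 - 3*exp(z)/4.
Answer: 3*z*exp(z)/4 - 3*exp(z)/4.


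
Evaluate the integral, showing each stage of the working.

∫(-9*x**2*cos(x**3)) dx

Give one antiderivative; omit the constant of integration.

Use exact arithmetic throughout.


Step 1. Substitute u = x**3, turning ∫(-9*x**2*cos(x**3)) dx into ∫(-3*cos(u)) du: now ∫(-3*cos(u)) du.
Step 2. Evaluate the standard form: now -3*sin(u).
Step 3. Substitute back u = x**3: now -3*sin(x**3).
Answer: -3*sin(x**3).


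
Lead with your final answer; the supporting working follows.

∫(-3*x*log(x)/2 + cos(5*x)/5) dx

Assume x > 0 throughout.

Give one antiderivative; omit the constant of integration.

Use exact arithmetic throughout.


The answer is -3*x**2*log(x)/4 + 3*x**2/8 + sin(5*x)/25.
Step 1. Rewrite: now ∫(-3*x*log(x)/2) dx + ∫(cos(5*x)/5) dx.
Step 2. Evaluate the standard form: now sin(5*x)/25 + ∫(-3*x*log(x)/2) dx.
Step 3. Integrate ∫(-3*x*log(x)/2) dx by parts with u = log(x), dv = (-3*x/2) dx, so v = -3*x**2/4 [assuming x > 0]: now -3*x**2*log(x)/4 + sin(5*x)/25 + ∫(3*x/4) dx.
Step 4. Evaluate the standard form: now -3*x**2*log(x)/4 + 3*x**2/8 + sin(5*x)/25.
Answer: -3*x**2*log(x)/4 + 3*x**2/8 + sin(5*x)/25.


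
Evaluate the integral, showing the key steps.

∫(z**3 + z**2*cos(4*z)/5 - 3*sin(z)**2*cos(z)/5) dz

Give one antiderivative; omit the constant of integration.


Step 1. Rewrite: now ∫(z**3) dz + ∫(z**2*cos(4*z)/5) dz + ∫(-3*sin(z)**2*cos(z)/5) dz.
Step 2. Substitute u = sin(z), turning ∫(-3*sin(z)**2*cos(z)/5) dz into ∫(-3*u**2/5) du: now ∫(-3*u**2/5) du + ∫(z**3) dz + ∫(z**2*cos(4*z)/5) dz.
Step 3. Evaluate the standard form: now -u**3/5 + ∫(z**3) dz + ∫(z**2*cos(4*z)/5) dz.
Step 4. Substitute back u = sin(z): now -sin(z)**3/5 + ∫(z**3) dz + ∫(z**2*cos(4*z)/5) dz.
Step 5. Evaluate the standard form: now z**4/4 - sin(z)**3/5 + ∫(z**2*cos(4*z)/5) dz.
Step 6. Integrate ∫(z**2*cos(4*z)/5) dz by parts with u = z**2, dv = (cos(4*z)/5) dz, so v = sin(4*z)/20: now z**4/4 + z**2*sin(4*z)/20 - sin(z)**3/5 + ∫(-z*sin(4*z)/10) dz.
Step 7. Integrate ∫(-z*sin(4*z)/10) dz by parts with u = z, dv = (-sin(4*z)/10) dz, so v = cos(4*z)/40: now z**4/4 + z**2*sin(4*z)/20 + z*cos(4*z)/40 - sin(z)**3/5 + ∫(-cos(4*z)/40) dz.
Step 8. Evaluate the standard form: now z**4/4 + z**2*sin(4*z)/20 + z*cos(4*z)/40 - sin(z)**3/5 - sin(4*z)/160.
Answer: z**4/4 + z**2*sin(4*z)/20 + z*cos(4*z)/40 - sin(z)**3/5 - sin(4*z)/160.
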